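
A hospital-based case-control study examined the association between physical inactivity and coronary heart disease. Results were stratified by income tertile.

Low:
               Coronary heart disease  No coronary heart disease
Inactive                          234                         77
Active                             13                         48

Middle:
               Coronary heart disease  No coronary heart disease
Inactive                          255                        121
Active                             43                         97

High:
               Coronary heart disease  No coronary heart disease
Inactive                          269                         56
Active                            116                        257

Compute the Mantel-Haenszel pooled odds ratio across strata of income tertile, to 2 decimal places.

8.02

OR_MH = Σ(aᵢdᵢ/nᵢ) / Σ(bᵢcᵢ/nᵢ), where nᵢ is the stratum total.
Stratum 1 (Low): n = 372; a·d/n = 234·48/372 = 30.1935; b·c/n = 77·13/372 = 2.6909
Stratum 2 (Middle): n = 516; a·d/n = 255·97/516 = 47.9360; b·c/n = 121·43/516 = 10.0833
Stratum 3 (High): n = 698; a·d/n = 269·257/698 = 99.0444; b·c/n = 56·116/698 = 9.3066
OR_MH = (30.1935 + 47.9360 + 99.0444) / (2.6909 + 10.0833 + 9.3066) = 177.1740 / 22.0808 = 8.02390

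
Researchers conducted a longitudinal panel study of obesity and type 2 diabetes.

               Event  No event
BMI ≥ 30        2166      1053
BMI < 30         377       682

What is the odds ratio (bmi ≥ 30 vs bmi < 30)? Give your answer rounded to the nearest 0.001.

Cells: a = 2166, b = 1053, c = 377, d = 682.
OR = (a·d)/(b·c) = (2166 × 682) / (1053 × 377) = 1477212 / 396981 = 3.72112
The odds of type 2 diabetes are about 3.72 times as high in the bmi ≥ 30 group.

3.721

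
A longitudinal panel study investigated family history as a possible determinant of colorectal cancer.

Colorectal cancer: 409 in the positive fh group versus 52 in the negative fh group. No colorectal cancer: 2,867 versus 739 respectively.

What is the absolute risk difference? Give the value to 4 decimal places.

From the description: a = 409, b = 2867, c = 52, d = 739.
Risk in exposed = 409/3276 = 0.124847; risk in unexposed = 52/791 = 0.065740.
Risk difference = 0.124847 − 0.065740 = 0.059108

0.0591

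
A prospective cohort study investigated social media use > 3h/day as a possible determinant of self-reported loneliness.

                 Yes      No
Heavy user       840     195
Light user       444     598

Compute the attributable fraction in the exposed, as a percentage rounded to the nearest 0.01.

Cells: a = 840, b = 195, c = 444, d = 598.
Risk in exposed = 840/1035 = 0.81159; risk in unexposed = 444/1042 = 0.42610.
RR = 0.81159/0.42610 = 1.90469
AR% = (RR − 1)/RR × 100 = (1.90469 − 1)/1.90469 × 100 = 47.4979%

47.50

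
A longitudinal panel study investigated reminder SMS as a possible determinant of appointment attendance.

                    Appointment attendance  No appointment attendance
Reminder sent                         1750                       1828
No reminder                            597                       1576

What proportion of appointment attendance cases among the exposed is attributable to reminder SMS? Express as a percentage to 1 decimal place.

43.8

Cells: a = 1750, b = 1828, c = 597, d = 1576.
Risk in exposed = 1750/3578 = 0.48910; risk in unexposed = 597/2173 = 0.27474.
RR = 0.48910/0.27474 = 1.78026
AR% = (RR − 1)/RR × 100 = (1.78026 − 1)/1.78026 × 100 = 43.8284%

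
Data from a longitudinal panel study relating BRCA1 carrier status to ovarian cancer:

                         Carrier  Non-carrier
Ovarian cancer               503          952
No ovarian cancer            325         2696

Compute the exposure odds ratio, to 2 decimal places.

Reading the table with exposure as columns: a = 503 (Carrier, case), b = 325 (Carrier, non-case), c = 952 (Non-carrier, case), d = 2696.
OR = (a·d)/(b·c) = (503 × 2696) / (325 × 952) = 1356088 / 309400 = 4.38296
The odds of ovarian cancer are about 4.38 times as high in the carrier group.

4.38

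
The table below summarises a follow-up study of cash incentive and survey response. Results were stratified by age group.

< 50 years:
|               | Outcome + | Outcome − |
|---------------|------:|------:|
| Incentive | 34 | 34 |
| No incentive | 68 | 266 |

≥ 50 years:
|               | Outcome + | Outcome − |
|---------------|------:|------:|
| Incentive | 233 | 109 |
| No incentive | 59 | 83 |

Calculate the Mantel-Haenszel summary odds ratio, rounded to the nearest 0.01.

OR_MH = Σ(aᵢdᵢ/nᵢ) / Σ(bᵢcᵢ/nᵢ), where nᵢ is the stratum total.
Stratum 1 (< 50 years): n = 402; a·d/n = 34·266/402 = 22.4975; b·c/n = 34·68/402 = 5.7512
Stratum 2 (≥ 50 years): n = 484; a·d/n = 233·83/484 = 39.9566; b·c/n = 109·59/484 = 13.2872
OR_MH = (22.4975 + 39.9566) / (5.7512 + 13.2872) = 62.4541 / 19.0384 = 3.28042

3.28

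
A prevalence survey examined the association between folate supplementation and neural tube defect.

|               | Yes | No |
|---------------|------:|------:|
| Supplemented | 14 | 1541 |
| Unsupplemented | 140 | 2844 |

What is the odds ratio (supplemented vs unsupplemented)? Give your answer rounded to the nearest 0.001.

0.185

Cells: a = 14, b = 1541, c = 140, d = 2844.
OR = (a·d)/(b·c) = (14 × 2844) / (1541 × 140) = 39816 / 215740 = 0.18456
Exposure is associated with lower odds of neural tube defect (OR = 0.18 < 1).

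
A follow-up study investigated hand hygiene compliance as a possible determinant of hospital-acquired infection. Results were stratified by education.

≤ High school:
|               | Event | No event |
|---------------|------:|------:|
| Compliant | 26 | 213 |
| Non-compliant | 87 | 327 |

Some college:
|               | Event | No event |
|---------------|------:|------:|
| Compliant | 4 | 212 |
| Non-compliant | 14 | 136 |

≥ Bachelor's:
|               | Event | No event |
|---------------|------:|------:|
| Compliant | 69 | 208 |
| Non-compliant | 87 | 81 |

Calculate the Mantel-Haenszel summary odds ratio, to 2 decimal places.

OR_MH = Σ(aᵢdᵢ/nᵢ) / Σ(bᵢcᵢ/nᵢ), where nᵢ is the stratum total.
Stratum 1 (≤ High school): n = 653; a·d/n = 26·327/653 = 13.0199; b·c/n = 213·87/653 = 28.3783
Stratum 2 (Some college): n = 366; a·d/n = 4·136/366 = 1.4863; b·c/n = 212·14/366 = 8.1093
Stratum 3 (≥ Bachelor's): n = 445; a·d/n = 69·81/445 = 12.5596; b·c/n = 208·87/445 = 40.6652
OR_MH = (13.0199 + 1.4863 + 12.5596) / (28.3783 + 8.1093 + 40.6652) = 27.0658 / 77.1527 = 0.35081

0.35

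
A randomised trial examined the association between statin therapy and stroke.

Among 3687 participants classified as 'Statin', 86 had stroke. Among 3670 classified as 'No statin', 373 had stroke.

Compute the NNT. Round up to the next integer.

13

Risk in treated group = 86/3687 = 0.02333; risk in control = 373/3670 = 0.10163.
Absolute risk reduction = 0.10163 − 0.02333 = 0.07831
NNT = 1 / ARR = 1 / 0.07831 = 12.770 → round up → 13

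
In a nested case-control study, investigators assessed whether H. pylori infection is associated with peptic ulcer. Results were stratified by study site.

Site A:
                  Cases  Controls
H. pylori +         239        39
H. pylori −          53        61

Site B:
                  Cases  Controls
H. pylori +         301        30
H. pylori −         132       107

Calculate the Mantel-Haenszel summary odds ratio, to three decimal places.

OR_MH = Σ(aᵢdᵢ/nᵢ) / Σ(bᵢcᵢ/nᵢ), where nᵢ is the stratum total.
Stratum 1 (Site A): n = 392; a·d/n = 239·61/392 = 37.1913; b·c/n = 39·53/392 = 5.2730
Stratum 2 (Site B): n = 570; a·d/n = 301·107/570 = 56.5035; b·c/n = 30·132/570 = 6.9474
OR_MH = (37.1913 + 56.5035) / (5.2730 + 6.9474) = 93.6948 / 12.2203 = 7.66713

7.667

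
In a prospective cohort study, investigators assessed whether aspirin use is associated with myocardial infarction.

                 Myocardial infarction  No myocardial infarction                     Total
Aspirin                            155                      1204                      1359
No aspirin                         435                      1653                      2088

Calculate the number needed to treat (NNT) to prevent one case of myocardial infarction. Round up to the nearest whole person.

Risk in treated group = 155/1359 = 0.11405; risk in control = 435/2088 = 0.20833.
Absolute risk reduction = 0.20833 − 0.11405 = 0.09428
NNT = 1 / ARR = 1 / 0.09428 = 10.607 → round up → 11

11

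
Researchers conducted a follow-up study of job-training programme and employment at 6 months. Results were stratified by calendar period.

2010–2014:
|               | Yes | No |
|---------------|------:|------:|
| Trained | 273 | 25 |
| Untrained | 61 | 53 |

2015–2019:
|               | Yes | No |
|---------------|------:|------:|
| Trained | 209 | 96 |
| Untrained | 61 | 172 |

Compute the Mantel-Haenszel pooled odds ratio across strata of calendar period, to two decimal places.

OR_MH = Σ(aᵢdᵢ/nᵢ) / Σ(bᵢcᵢ/nᵢ), where nᵢ is the stratum total.
Stratum 1 (2010–2014): n = 412; a·d/n = 273·53/412 = 35.1189; b·c/n = 25·61/412 = 3.7015
Stratum 2 (2015–2019): n = 538; a·d/n = 209·172/538 = 66.8178; b·c/n = 96·61/538 = 10.8848
OR_MH = (35.1189 + 66.8178) / (3.7015 + 10.8848) = 101.9368 / 14.5862 = 6.98857

6.99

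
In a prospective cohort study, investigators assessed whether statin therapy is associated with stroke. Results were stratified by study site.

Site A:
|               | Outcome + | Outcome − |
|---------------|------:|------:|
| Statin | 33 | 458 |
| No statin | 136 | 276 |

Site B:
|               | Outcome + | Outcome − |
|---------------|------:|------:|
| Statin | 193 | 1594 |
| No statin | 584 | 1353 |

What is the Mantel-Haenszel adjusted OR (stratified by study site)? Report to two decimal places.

OR_MH = Σ(aᵢdᵢ/nᵢ) / Σ(bᵢcᵢ/nᵢ), where nᵢ is the stratum total.
Stratum 1 (Site A): n = 903; a·d/n = 33·276/903 = 10.0864; b·c/n = 458·136/903 = 68.9790
Stratum 2 (Site B): n = 3724; a·d/n = 193·1353/3724 = 70.1206; b·c/n = 1594·584/3724 = 249.9721
OR_MH = (10.0864 + 70.1206) / (68.9790 + 249.9721) = 80.2069 / 318.9510 = 0.25147

0.25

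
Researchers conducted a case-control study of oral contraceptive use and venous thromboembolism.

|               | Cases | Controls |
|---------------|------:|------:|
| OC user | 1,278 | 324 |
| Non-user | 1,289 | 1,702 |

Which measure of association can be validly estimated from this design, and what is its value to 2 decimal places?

Cells: a = 1278, b = 324, c = 1289, d = 1702.
This is a case-control study: participants were sampled on outcome status, so risks in the source population cannot be estimated directly — relative risk is not valid here. The odds ratio is the appropriate measure.
OR = (a·d)/(b·c) = (1278 × 1702) / (324 × 1289) = 2175156 / 417636 = 5.20826

5.21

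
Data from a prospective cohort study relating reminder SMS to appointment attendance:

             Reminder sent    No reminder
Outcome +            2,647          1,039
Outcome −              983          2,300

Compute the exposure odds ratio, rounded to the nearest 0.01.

Reading the table with exposure as columns: a = 2647 (Reminder sent, case), b = 983 (Reminder sent, non-case), c = 1039 (No reminder, case), d = 2300.
OR = (a·d)/(b·c) = (2647 × 2300) / (983 × 1039) = 6088100 / 1021337 = 5.96091
The odds of appointment attendance are about 5.96 times as high in the reminder sent group.

5.96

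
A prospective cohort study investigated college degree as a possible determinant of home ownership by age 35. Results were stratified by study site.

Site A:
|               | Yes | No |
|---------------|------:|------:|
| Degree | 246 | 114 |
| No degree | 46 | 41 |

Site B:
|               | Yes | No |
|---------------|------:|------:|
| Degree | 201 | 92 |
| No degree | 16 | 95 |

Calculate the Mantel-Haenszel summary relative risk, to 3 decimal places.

RR_MH = Σ(aᵢ·n₀ᵢ/nᵢ) / Σ(cᵢ·n₁ᵢ/nᵢ), with n₁ᵢ = aᵢ+bᵢ (exposed), n₀ᵢ = cᵢ+dᵢ (unexposed), nᵢ = n₁ᵢ+n₀ᵢ.
Stratum 1 (Site A): n₁ = 360, n₀ = 87, n = 447; a·n₀/n = 246·87/447 = 47.8792; c·n₁/n = 46·360/447 = 37.0470
Stratum 2 (Site B): n₁ = 293, n₀ = 111, n = 404; a·n₀/n = 201·111/404 = 55.2252; c·n₁/n = 16·293/404 = 11.6040
RR_MH = (47.8792 + 55.2252) / (37.0470 + 11.6040) = 103.1044 / 48.6509 = 2.11927

2.119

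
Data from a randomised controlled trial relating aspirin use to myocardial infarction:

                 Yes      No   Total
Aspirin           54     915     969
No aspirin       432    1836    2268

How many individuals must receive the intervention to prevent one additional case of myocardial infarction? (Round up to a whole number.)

Risk in treated group = 54/969 = 0.05573; risk in control = 432/2268 = 0.19048.
Absolute risk reduction = 0.19048 − 0.05573 = 0.13475
NNT = 1 / ARR = 1 / 0.13475 = 7.421 → round up → 8

8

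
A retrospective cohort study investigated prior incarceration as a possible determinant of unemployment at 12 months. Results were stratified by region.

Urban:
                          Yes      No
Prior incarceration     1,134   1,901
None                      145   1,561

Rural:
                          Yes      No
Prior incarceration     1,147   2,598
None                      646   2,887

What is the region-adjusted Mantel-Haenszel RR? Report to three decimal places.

2.269

RR_MH = Σ(aᵢ·n₀ᵢ/nᵢ) / Σ(cᵢ·n₁ᵢ/nᵢ), with n₁ᵢ = aᵢ+bᵢ (exposed), n₀ᵢ = cᵢ+dᵢ (unexposed), nᵢ = n₁ᵢ+n₀ᵢ.
Stratum 1 (Urban): n₁ = 3035, n₀ = 1706, n = 4741; a·n₀/n = 1134·1706/4741 = 408.0582; c·n₁/n = 145·3035/4741 = 92.8232
Stratum 2 (Rural): n₁ = 3745, n₀ = 3533, n = 7278; a·n₀/n = 1147·3533/7278 = 556.7946; c·n₁/n = 646·3745/7278 = 332.4086
RR_MH = (408.0582 + 556.7946) / (92.8232 + 332.4086) = 964.8528 / 425.2319 = 2.26900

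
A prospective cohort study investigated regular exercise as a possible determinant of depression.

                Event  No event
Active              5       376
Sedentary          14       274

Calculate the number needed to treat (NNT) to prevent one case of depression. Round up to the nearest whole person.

Risk in treated group = 5/381 = 0.01312; risk in control = 14/288 = 0.04861.
Absolute risk reduction = 0.04861 − 0.01312 = 0.03549
NNT = 1 / ARR = 1 / 0.03549 = 28.179 → round up → 29

29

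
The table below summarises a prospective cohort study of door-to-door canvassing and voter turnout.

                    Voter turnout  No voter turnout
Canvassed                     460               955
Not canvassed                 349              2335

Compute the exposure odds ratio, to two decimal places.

Cells: a = 460, b = 955, c = 349, d = 2335.
OR = (a·d)/(b·c) = (460 × 2335) / (955 × 349) = 1074100 / 333295 = 3.22267
The odds of voter turnout are about 3.22 times as high in the canvassed group.

3.22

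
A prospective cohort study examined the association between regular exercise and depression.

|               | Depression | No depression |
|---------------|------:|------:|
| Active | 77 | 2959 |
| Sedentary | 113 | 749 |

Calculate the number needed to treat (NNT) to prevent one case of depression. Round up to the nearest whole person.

10

Risk in treated group = 77/3036 = 0.02536; risk in control = 113/862 = 0.13109.
Absolute risk reduction = 0.13109 − 0.02536 = 0.10573
NNT = 1 / ARR = 1 / 0.10573 = 9.458 → round up → 10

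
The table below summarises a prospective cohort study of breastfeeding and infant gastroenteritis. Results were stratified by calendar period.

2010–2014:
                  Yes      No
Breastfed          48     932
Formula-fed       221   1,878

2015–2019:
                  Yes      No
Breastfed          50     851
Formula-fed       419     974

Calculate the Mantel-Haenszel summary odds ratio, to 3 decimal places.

OR_MH = Σ(aᵢdᵢ/nᵢ) / Σ(bᵢcᵢ/nᵢ), where nᵢ is the stratum total.
Stratum 1 (2010–2014): n = 3079; a·d/n = 48·1878/3079 = 29.2770; b·c/n = 932·221/3079 = 66.8957
Stratum 2 (2015–2019): n = 2294; a·d/n = 50·974/2294 = 21.2293; b·c/n = 851·419/2294 = 155.4355
OR_MH = (29.2770 + 21.2293) / (66.8957 + 155.4355) = 50.5063 / 222.3312 = 0.22717

0.227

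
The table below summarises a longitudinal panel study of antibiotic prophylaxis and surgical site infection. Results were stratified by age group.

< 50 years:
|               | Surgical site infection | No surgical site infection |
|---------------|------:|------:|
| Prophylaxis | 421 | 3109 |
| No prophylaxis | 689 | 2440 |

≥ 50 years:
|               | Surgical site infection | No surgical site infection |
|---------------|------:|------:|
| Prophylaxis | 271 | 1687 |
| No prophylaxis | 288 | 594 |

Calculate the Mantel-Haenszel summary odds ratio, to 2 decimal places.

0.43

OR_MH = Σ(aᵢdᵢ/nᵢ) / Σ(bᵢcᵢ/nᵢ), where nᵢ is the stratum total.
Stratum 1 (< 50 years): n = 6659; a·d/n = 421·2440/6659 = 154.2634; b·c/n = 3109·689/6659 = 321.6851
Stratum 2 (≥ 50 years): n = 2840; a·d/n = 271·594/2840 = 56.6810; b·c/n = 1687·288/2840 = 171.0761
OR_MH = (154.2634 + 56.6810) / (321.6851 + 171.0761) = 210.9444 / 492.7611 = 0.42809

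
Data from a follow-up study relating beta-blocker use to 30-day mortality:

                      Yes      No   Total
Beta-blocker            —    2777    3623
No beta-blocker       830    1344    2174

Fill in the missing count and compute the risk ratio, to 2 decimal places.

The missing cell is in the exposed row: 3623 − 2777 = 846.
So a = 846, b = 2777, c = 830, d = 1344.
RR = [a/(a+b)] / [c/(c+d)] = (846/3623) / (830/2174) = 0.23351/0.38178 = 0.61162

0.61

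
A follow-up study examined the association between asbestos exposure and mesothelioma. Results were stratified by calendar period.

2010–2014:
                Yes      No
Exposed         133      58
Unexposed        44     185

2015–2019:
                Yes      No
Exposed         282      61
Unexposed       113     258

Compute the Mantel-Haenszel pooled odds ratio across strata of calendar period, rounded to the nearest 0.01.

OR_MH = Σ(aᵢdᵢ/nᵢ) / Σ(bᵢcᵢ/nᵢ), where nᵢ is the stratum total.
Stratum 1 (2010–2014): n = 420; a·d/n = 133·185/420 = 58.5833; b·c/n = 58·44/420 = 6.0762
Stratum 2 (2015–2019): n = 714; a·d/n = 282·258/714 = 101.8992; b·c/n = 61·113/714 = 9.6541
OR_MH = (58.5833 + 101.8992) / (6.0762 + 9.6541) = 160.4825 / 15.7303 = 10.20216

10.20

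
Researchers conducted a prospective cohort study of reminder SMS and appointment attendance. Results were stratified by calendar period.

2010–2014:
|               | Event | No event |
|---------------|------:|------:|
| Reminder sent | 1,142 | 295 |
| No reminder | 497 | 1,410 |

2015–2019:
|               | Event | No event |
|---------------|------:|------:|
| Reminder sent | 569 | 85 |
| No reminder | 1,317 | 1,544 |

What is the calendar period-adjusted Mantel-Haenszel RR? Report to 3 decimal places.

RR_MH = Σ(aᵢ·n₀ᵢ/nᵢ) / Σ(cᵢ·n₁ᵢ/nᵢ), with n₁ᵢ = aᵢ+bᵢ (exposed), n₀ᵢ = cᵢ+dᵢ (unexposed), nᵢ = n₁ᵢ+n₀ᵢ.
Stratum 1 (2010–2014): n₁ = 1437, n₀ = 1907, n = 3344; a·n₀/n = 1142·1907/3344 = 651.2542; c·n₁/n = 497·1437/3344 = 213.5733
Stratum 2 (2015–2019): n₁ = 654, n₀ = 2861, n = 3515; a·n₀/n = 569·2861/3515 = 463.1320; c·n₁/n = 1317·654/3515 = 245.0407
RR_MH = (651.2542 + 463.1320) / (213.5733 + 245.0407) = 1114.3862 / 458.6139 = 2.42990

2.430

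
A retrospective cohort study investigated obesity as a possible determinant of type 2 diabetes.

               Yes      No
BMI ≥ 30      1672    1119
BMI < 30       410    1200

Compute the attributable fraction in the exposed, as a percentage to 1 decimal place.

Cells: a = 1672, b = 1119, c = 410, d = 1200.
Risk in exposed = 1672/2791 = 0.59907; risk in unexposed = 410/1610 = 0.25466.
RR = 0.59907/0.25466 = 2.35244
AR% = (RR − 1)/RR × 100 = (2.35244 − 1)/2.35244 × 100 = 57.4909%

57.5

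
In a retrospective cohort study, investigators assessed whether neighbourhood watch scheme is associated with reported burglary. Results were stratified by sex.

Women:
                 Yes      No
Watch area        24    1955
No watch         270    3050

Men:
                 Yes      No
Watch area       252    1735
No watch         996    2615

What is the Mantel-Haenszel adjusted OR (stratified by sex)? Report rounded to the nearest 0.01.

OR_MH = Σ(aᵢdᵢ/nᵢ) / Σ(bᵢcᵢ/nᵢ), where nᵢ is the stratum total.
Stratum 1 (Women): n = 5299; a·d/n = 24·3050/5299 = 13.8139; b·c/n = 1955·270/5299 = 99.6131
Stratum 2 (Men): n = 5598; a·d/n = 252·2615/5598 = 117.7170; b·c/n = 1735·996/5598 = 308.6924
OR_MH = (13.8139 + 117.7170) / (99.6131 + 308.6924) = 131.5310 / 408.3055 = 0.32214

0.32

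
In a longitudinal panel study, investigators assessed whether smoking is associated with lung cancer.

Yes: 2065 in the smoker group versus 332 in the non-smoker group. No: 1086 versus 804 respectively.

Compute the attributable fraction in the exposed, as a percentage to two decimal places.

From the description: a = 2065, b = 1086, c = 332, d = 804.
Risk in exposed = 2065/3151 = 0.65535; risk in unexposed = 332/1136 = 0.29225.
RR = 0.65535/0.29225 = 2.24239
AR% = (RR − 1)/RR × 100 = (2.24239 − 1)/2.24239 × 100 = 55.4048%

55.40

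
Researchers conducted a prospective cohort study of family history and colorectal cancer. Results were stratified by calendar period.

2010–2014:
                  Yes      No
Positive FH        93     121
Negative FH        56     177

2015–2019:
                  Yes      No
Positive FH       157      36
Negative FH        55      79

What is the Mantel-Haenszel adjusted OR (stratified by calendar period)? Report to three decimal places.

OR_MH = Σ(aᵢdᵢ/nᵢ) / Σ(bᵢcᵢ/nᵢ), where nᵢ is the stratum total.
Stratum 1 (2010–2014): n = 447; a·d/n = 93·177/447 = 36.8255; b·c/n = 121·56/447 = 15.1588
Stratum 2 (2015–2019): n = 327; a·d/n = 157·79/327 = 37.9297; b·c/n = 36·55/327 = 6.0550
OR_MH = (36.8255 + 37.9297) / (15.1588 + 6.0550) = 74.7552 / 21.2139 = 3.52388

3.524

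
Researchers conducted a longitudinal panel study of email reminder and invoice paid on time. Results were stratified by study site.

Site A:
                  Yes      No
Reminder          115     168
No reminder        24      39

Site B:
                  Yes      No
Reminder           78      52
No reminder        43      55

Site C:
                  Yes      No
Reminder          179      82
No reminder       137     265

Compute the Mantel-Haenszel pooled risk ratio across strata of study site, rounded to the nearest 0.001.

1.662

RR_MH = Σ(aᵢ·n₀ᵢ/nᵢ) / Σ(cᵢ·n₁ᵢ/nᵢ), with n₁ᵢ = aᵢ+bᵢ (exposed), n₀ᵢ = cᵢ+dᵢ (unexposed), nᵢ = n₁ᵢ+n₀ᵢ.
Stratum 1 (Site A): n₁ = 283, n₀ = 63, n = 346; a·n₀/n = 115·63/346 = 20.9393; c·n₁/n = 24·283/346 = 19.6301
Stratum 2 (Site B): n₁ = 130, n₀ = 98, n = 228; a·n₀/n = 78·98/228 = 33.5263; c·n₁/n = 43·130/228 = 24.5175
Stratum 3 (Site C): n₁ = 261, n₀ = 402, n = 663; a·n₀/n = 179·402/663 = 108.5339; c·n₁/n = 137·261/663 = 53.9321
RR_MH = (20.9393 + 33.5263 + 108.5339) / (19.6301 + 24.5175 + 53.9321) = 162.9996 / 98.0797 = 1.66191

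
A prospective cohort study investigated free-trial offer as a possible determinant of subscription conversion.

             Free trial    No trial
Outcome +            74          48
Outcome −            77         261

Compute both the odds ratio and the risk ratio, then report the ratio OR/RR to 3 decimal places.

1.656

Reading the table with exposure as columns: a = 74 (Free trial, case), b = 77 (Free trial, non-case), c = 48 (No trial, case), d = 261.
OR = (74·261)/(77·48) = 19314/3696 = 5.22565
Risk in exposed = 74/151 = 0.49007; risk in unexposed = 48/309 = 0.15534; RR = 3.15480
OR/RR = 5.22565 / 3.15480 = 1.65641
The outcome is not rare, so the OR lies further from 1 than the RR.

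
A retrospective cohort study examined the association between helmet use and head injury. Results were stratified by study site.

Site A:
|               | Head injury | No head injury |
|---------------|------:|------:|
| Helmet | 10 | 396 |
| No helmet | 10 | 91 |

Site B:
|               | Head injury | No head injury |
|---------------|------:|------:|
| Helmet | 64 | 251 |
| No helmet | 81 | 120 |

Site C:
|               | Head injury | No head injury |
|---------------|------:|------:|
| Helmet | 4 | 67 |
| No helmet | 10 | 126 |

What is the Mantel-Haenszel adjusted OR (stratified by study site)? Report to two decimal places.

0.38

OR_MH = Σ(aᵢdᵢ/nᵢ) / Σ(bᵢcᵢ/nᵢ), where nᵢ is the stratum total.
Stratum 1 (Site A): n = 507; a·d/n = 10·91/507 = 1.7949; b·c/n = 396·10/507 = 7.8107
Stratum 2 (Site B): n = 516; a·d/n = 64·120/516 = 14.8837; b·c/n = 251·81/516 = 39.4012
Stratum 3 (Site C): n = 207; a·d/n = 4·126/207 = 2.4348; b·c/n = 67·10/207 = 3.2367
OR_MH = (1.7949 + 14.8837 + 2.4348) / (7.8107 + 39.4012 + 3.2367) = 19.1134 / 50.4485 = 0.37887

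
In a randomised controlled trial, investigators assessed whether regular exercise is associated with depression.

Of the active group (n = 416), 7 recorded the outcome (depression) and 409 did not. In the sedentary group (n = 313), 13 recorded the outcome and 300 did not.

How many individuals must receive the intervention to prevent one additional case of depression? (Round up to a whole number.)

41

Risk in treated group = 7/416 = 0.01683; risk in control = 13/313 = 0.04153.
Absolute risk reduction = 0.04153 − 0.01683 = 0.02471
NNT = 1 / ARR = 1 / 0.02471 = 40.475 → round up → 41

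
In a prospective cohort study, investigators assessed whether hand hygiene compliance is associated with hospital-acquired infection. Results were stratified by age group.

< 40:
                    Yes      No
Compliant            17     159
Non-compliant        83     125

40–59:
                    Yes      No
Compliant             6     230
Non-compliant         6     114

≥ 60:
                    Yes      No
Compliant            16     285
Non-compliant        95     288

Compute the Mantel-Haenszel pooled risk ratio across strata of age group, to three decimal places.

RR_MH = Σ(aᵢ·n₀ᵢ/nᵢ) / Σ(cᵢ·n₁ᵢ/nᵢ), with n₁ᵢ = aᵢ+bᵢ (exposed), n₀ᵢ = cᵢ+dᵢ (unexposed), nᵢ = n₁ᵢ+n₀ᵢ.
Stratum 1 (< 40): n₁ = 176, n₀ = 208, n = 384; a·n₀/n = 17·208/384 = 9.2083; c·n₁/n = 83·176/384 = 38.0417
Stratum 2 (40–59): n₁ = 236, n₀ = 120, n = 356; a·n₀/n = 6·120/356 = 2.0225; c·n₁/n = 6·236/356 = 3.9775
Stratum 3 (≥ 60): n₁ = 301, n₀ = 383, n = 684; a·n₀/n = 16·383/684 = 8.9591; c·n₁/n = 95·301/684 = 41.8056
RR_MH = (9.2083 + 2.0225 + 8.9591) / (38.0417 + 3.9775 + 41.8056) = 20.1899 / 83.8248 = 0.24086

0.241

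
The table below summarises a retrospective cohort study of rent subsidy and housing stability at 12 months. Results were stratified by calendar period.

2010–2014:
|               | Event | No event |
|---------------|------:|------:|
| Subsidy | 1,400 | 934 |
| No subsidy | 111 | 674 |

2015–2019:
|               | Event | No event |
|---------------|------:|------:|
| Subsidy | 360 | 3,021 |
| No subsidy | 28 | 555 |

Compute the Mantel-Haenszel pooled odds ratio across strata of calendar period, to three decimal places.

6.467

OR_MH = Σ(aᵢdᵢ/nᵢ) / Σ(bᵢcᵢ/nᵢ), where nᵢ is the stratum total.
Stratum 1 (2010–2014): n = 3119; a·d/n = 1400·674/3119 = 302.5329; b·c/n = 934·111/3119 = 33.2395
Stratum 2 (2015–2019): n = 3964; a·d/n = 360·555/3964 = 50.4036; b·c/n = 3021·28/3964 = 21.3391
OR_MH = (302.5329 + 50.4036) / (33.2395 + 21.3391) = 352.9365 / 54.5786 = 6.46658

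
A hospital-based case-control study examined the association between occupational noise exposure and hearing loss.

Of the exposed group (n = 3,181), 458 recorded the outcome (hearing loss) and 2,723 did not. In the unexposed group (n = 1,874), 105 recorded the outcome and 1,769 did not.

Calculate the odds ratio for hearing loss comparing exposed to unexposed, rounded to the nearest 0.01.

From the description: a = 458, b = 2723, c = 105, d = 1769.
OR = (a·d)/(b·c) = (458 × 1769) / (2723 × 105) = 810202 / 285915 = 2.83372
The odds of hearing loss are about 2.83 times as high in the exposed group.

2.83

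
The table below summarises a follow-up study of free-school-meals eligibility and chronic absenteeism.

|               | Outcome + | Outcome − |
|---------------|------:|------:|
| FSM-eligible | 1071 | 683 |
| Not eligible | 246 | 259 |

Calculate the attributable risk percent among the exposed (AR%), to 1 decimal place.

20.2

Cells: a = 1071, b = 683, c = 246, d = 259.
Risk in exposed = 1071/1754 = 0.61060; risk in unexposed = 246/505 = 0.48713.
RR = 0.61060/0.48713 = 1.25348
AR% = (RR − 1)/RR × 100 = (1.25348 − 1)/1.25348 × 100 = 20.2219%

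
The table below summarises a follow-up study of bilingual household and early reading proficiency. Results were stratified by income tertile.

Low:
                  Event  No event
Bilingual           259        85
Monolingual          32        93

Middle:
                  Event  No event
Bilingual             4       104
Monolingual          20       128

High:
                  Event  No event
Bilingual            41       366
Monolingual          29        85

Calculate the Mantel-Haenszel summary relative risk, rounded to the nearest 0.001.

RR_MH = Σ(aᵢ·n₀ᵢ/nᵢ) / Σ(cᵢ·n₁ᵢ/nᵢ), with n₁ᵢ = aᵢ+bᵢ (exposed), n₀ᵢ = cᵢ+dᵢ (unexposed), nᵢ = n₁ᵢ+n₀ᵢ.
Stratum 1 (Low): n₁ = 344, n₀ = 125, n = 469; a·n₀/n = 259·125/469 = 69.0299; c·n₁/n = 32·344/469 = 23.4712
Stratum 2 (Middle): n₁ = 108, n₀ = 148, n = 256; a·n₀/n = 4·148/256 = 2.3125; c·n₁/n = 20·108/256 = 8.4375
Stratum 3 (High): n₁ = 407, n₀ = 114, n = 521; a·n₀/n = 41·114/521 = 8.9712; c·n₁/n = 29·407/521 = 22.6545
RR_MH = (69.0299 + 2.3125 + 8.9712) / (23.4712 + 8.4375 + 22.6545) = 80.3136 / 54.5632 = 1.47194

1.472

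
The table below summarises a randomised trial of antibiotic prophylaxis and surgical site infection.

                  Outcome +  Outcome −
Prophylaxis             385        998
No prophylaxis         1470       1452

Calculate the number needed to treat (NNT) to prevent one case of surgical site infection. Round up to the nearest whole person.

Risk in treated group = 385/1383 = 0.27838; risk in control = 1470/2922 = 0.50308.
Absolute risk reduction = 0.50308 − 0.27838 = 0.22470
NNT = 1 / ARR = 1 / 0.22470 = 4.450 → round up → 5

5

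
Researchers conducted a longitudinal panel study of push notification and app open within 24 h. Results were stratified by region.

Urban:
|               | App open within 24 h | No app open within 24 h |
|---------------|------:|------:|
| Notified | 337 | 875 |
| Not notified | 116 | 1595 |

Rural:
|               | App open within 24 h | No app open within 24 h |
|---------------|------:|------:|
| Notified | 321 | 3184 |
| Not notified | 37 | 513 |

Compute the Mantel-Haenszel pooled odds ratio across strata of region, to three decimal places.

OR_MH = Σ(aᵢdᵢ/nᵢ) / Σ(bᵢcᵢ/nᵢ), where nᵢ is the stratum total.
Stratum 1 (Urban): n = 2923; a·d/n = 337·1595/2923 = 183.8915; b·c/n = 875·116/2923 = 34.7246
Stratum 2 (Rural): n = 4055; a·d/n = 321·513/4055 = 40.6099; b·c/n = 3184·37/4055 = 29.0525
OR_MH = (183.8915 + 40.6099) / (34.7246 + 29.0525) = 224.5014 / 63.7771 = 3.52009

3.520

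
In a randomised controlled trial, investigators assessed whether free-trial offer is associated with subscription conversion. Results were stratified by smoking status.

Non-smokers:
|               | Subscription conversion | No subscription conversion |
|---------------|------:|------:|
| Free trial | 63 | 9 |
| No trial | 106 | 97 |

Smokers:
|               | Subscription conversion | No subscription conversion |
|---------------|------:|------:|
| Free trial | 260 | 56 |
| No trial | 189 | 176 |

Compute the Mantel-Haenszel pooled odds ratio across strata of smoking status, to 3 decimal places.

4.703

OR_MH = Σ(aᵢdᵢ/nᵢ) / Σ(bᵢcᵢ/nᵢ), where nᵢ is the stratum total.
Stratum 1 (Non-smokers): n = 275; a·d/n = 63·97/275 = 22.2218; b·c/n = 9·106/275 = 3.4691
Stratum 2 (Smokers): n = 681; a·d/n = 260·176/681 = 67.1953; b·c/n = 56·189/681 = 15.5419
OR_MH = (22.2218 + 67.1953) / (3.4691 + 15.5419) = 89.4171 / 19.0109 = 4.70346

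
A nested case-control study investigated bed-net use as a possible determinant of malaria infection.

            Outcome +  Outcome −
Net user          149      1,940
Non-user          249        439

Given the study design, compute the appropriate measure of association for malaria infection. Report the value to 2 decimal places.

0.14

Cells: a = 149, b = 1940, c = 249, d = 439.
This is a nested case-control study: participants were sampled on outcome status, so risks in the source population cannot be estimated directly — relative risk is not valid here. The odds ratio is the appropriate measure.
OR = (a·d)/(b·c) = (149 × 439) / (1940 × 249) = 65411 / 483060 = 0.13541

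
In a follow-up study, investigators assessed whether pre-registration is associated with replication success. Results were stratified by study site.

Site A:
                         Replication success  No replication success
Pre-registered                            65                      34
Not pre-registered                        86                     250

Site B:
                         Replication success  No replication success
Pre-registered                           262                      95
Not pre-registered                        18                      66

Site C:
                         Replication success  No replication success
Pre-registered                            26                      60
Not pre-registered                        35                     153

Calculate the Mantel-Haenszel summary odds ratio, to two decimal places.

OR_MH = Σ(aᵢdᵢ/nᵢ) / Σ(bᵢcᵢ/nᵢ), where nᵢ is the stratum total.
Stratum 1 (Site A): n = 435; a·d/n = 65·250/435 = 37.3563; b·c/n = 34·86/435 = 6.7218
Stratum 2 (Site B): n = 441; a·d/n = 262·66/441 = 39.2109; b·c/n = 95·18/441 = 3.8776
Stratum 3 (Site C): n = 274; a·d/n = 26·153/274 = 14.5182; b·c/n = 60·35/274 = 7.6642
OR_MH = (37.3563 + 39.2109 + 14.5182) / (6.7218 + 3.8776 + 7.6642) = 91.0855 / 18.2636 = 4.98726

4.99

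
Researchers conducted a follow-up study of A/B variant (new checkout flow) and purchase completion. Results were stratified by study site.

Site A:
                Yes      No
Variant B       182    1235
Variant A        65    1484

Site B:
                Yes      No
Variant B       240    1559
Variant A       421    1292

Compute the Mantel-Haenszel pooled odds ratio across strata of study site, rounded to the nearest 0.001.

0.838

OR_MH = Σ(aᵢdᵢ/nᵢ) / Σ(bᵢcᵢ/nᵢ), where nᵢ is the stratum total.
Stratum 1 (Site A): n = 2966; a·d/n = 182·1484/2966 = 91.0614; b·c/n = 1235·65/2966 = 27.0651
Stratum 2 (Site B): n = 3512; a·d/n = 240·1292/3512 = 88.2916; b·c/n = 1559·421/3512 = 186.8847
OR_MH = (91.0614 + 88.2916) / (27.0651 + 186.8847) = 179.3529 / 213.9498 = 0.83829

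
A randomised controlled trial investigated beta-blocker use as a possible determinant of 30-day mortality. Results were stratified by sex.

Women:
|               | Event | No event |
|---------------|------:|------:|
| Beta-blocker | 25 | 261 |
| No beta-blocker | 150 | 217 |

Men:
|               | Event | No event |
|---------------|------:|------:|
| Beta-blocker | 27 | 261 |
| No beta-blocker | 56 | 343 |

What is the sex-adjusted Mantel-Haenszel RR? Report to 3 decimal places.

RR_MH = Σ(aᵢ·n₀ᵢ/nᵢ) / Σ(cᵢ·n₁ᵢ/nᵢ), with n₁ᵢ = aᵢ+bᵢ (exposed), n₀ᵢ = cᵢ+dᵢ (unexposed), nᵢ = n₁ᵢ+n₀ᵢ.
Stratum 1 (Women): n₁ = 286, n₀ = 367, n = 653; a·n₀/n = 25·367/653 = 14.0505; c·n₁/n = 150·286/653 = 65.6968
Stratum 2 (Men): n₁ = 288, n₀ = 399, n = 687; a·n₀/n = 27·399/687 = 15.6812; c·n₁/n = 56·288/687 = 23.4760
RR_MH = (14.0505 + 15.6812) / (65.6968 + 23.4760) = 29.7318 / 89.1728 = 0.33342

0.333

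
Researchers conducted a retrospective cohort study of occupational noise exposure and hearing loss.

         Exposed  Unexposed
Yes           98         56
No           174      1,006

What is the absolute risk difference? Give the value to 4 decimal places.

0.3076

Reading the table with exposure as columns: a = 98 (Exposed, case), b = 174 (Exposed, non-case), c = 56 (Unexposed, case), d = 1006.
Risk in exposed = 98/272 = 0.360294; risk in unexposed = 56/1062 = 0.052731.
Risk difference = 0.360294 − 0.052731 = 0.307563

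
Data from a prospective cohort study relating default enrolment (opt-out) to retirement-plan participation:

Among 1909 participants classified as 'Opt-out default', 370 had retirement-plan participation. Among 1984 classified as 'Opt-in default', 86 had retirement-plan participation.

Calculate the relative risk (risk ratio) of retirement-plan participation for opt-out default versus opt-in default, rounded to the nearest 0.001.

4.471

From the description: a = 370, b = 1539, c = 86, d = 1898.
Risk in exposed = 370/1909 = 0.19382; risk in unexposed = 86/1984 = 0.04335.
RR = 0.19382 / 0.04335 = 4.47135
The risk among the exposed is 4.47 times that among the unexposed.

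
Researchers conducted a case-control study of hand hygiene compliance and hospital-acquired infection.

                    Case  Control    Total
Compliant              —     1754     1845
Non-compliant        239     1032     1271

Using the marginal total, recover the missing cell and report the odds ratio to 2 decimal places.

0.22

The missing cell is in the exposed row: 1845 − 1754 = 91.
So a = 91, b = 1754, c = 239, d = 1032.
OR = (a·d)/(b·c) = (91 × 1032) / (1754 × 239) = 93912 / 419206 = 0.22402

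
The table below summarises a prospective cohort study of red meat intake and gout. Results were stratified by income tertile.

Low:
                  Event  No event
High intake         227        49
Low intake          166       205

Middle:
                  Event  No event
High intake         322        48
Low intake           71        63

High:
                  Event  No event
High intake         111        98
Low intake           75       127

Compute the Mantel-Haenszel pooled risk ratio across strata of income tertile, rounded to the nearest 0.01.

1.68

RR_MH = Σ(aᵢ·n₀ᵢ/nᵢ) / Σ(cᵢ·n₁ᵢ/nᵢ), with n₁ᵢ = aᵢ+bᵢ (exposed), n₀ᵢ = cᵢ+dᵢ (unexposed), nᵢ = n₁ᵢ+n₀ᵢ.
Stratum 1 (Low): n₁ = 276, n₀ = 371, n = 647; a·n₀/n = 227·371/647 = 130.1654; c·n₁/n = 166·276/647 = 70.8130
Stratum 2 (Middle): n₁ = 370, n₀ = 134, n = 504; a·n₀/n = 322·134/504 = 85.6111; c·n₁/n = 71·370/504 = 52.1230
Stratum 3 (High): n₁ = 209, n₀ = 202, n = 411; a·n₀/n = 111·202/411 = 54.5547; c·n₁/n = 75·209/411 = 38.1387
RR_MH = (130.1654 + 85.6111 + 54.5547) / (70.8130 + 52.1230 + 38.1387) = 270.3312 / 161.0747 = 1.67830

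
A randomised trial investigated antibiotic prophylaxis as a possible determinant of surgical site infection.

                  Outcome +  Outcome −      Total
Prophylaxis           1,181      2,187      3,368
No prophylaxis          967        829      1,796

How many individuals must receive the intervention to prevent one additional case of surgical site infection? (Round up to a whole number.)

Risk in treated group = 1181/3368 = 0.35065; risk in control = 967/1796 = 0.53842.
Absolute risk reduction = 0.53842 − 0.35065 = 0.18777
NNT = 1 / ARR = 1 / 0.18777 = 5.326 → round up → 6

6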